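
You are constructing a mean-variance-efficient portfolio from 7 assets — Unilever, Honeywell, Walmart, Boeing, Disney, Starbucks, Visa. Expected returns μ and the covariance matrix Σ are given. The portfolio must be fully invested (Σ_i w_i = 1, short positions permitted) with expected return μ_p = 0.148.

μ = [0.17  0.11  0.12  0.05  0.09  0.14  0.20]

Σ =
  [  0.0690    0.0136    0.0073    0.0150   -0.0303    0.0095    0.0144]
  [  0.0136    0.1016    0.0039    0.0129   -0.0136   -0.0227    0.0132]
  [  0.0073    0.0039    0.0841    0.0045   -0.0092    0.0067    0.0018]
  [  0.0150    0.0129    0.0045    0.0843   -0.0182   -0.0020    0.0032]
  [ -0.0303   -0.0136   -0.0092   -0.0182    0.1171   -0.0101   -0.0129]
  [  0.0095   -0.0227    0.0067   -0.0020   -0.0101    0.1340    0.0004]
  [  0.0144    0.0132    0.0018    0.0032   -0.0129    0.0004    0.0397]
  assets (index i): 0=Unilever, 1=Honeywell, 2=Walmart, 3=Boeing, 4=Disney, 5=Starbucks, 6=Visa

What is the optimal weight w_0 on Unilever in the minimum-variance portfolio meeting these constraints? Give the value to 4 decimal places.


0.1495

x=Σ⁻¹μ = [1.9095  0.6467  1.2521  0.3907  2.1120  1.1073  4.7170]
y=Σ⁻¹𝟙 = [11.3527  7.9458  10.7287  11.3481  18.2994  8.9478  22.8840]
a=μᵀx=1.854035  b=𝟙ᵀx=12.135284  c=𝟙ᵀy=91.506517  D=ac−b²=22.391171
λ₁=(c·0.148−b)/D = (91.506517·0.148−12.135284)/22.391171 = 0.062868
λ₂=(a−b·0.148)/D = (1.854035−12.135284·0.148)/22.391171 = 0.002591
w* = 0.062868·x + 0.002591·y:
  w_0 = 0.062868·1.9095 + 0.002591·11.3527 = 0.1495  (Unilever)
  w_1 = 0.062868·0.6467 + 0.002591·7.9458 = 0.0612  (Honeywell)
  w_2 = 0.062868·1.2521 + 0.002591·10.7287 = 0.1065  (Walmart)
  w_3 = 0.062868·0.3907 + 0.002591·11.3481 = 0.0540  (Boeing)
  w_4 = 0.062868·2.1120 + 0.002591·18.2994 = 0.1802  (Disney)
  w_5 = 0.062868·1.1073 + 0.002591·8.9478 = 0.0928  (Starbucks)
  w_6 = 0.062868·4.7170 + 0.002591·22.8840 = 0.3558  (Visa)
Σw_i=1.0000  μᵀw=0.1480
σ²=wᵀΣw=λ₁·μ_p+λ₂ = 0.062868·0.148 + 0.002591 = 0.011895 ≈ 0.0119


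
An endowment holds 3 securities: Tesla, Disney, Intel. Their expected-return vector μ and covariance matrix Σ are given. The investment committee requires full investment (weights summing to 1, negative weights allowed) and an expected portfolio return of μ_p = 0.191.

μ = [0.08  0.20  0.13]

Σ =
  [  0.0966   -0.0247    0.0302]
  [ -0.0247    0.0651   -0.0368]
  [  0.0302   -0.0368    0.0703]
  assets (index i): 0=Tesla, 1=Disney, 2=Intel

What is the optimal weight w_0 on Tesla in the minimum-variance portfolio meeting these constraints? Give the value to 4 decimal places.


-0.2050

x=Σ⁻¹μ = [0.9298  6.0284  4.6055]
y=Σ⁻¹𝟙 = [10.5728  35.2881  28.1551]
a=μᵀx=1.878767  b=𝟙ᵀx=11.563610  c=𝟙ᵀy=74.016014  D=ac−b²=5.341758
λ₁=(c·0.191−b)/D = (74.016014·0.191−11.563610)/5.341758 = 0.481761
λ₂=(a−b·0.191)/D = (1.878767−11.563610·0.191)/5.341758 = -0.061755
w* = 0.481761·x + -0.061755·y:
  w_0 = 0.481761·0.9298 + -0.061755·10.5728 = -0.2050  (Tesla)
  w_1 = 0.481761·6.0284 + -0.061755·35.2881 = 0.7250  (Disney)
  w_2 = 0.481761·4.6055 + -0.061755·28.1551 = 0.4800  (Intel)
Σw_i=1.0000  μᵀw=0.1910
σ²=wᵀΣw=λ₁·μ_p+λ₂ = 0.481761·0.191 + -0.061755 = 0.030261 ≈ 0.0303


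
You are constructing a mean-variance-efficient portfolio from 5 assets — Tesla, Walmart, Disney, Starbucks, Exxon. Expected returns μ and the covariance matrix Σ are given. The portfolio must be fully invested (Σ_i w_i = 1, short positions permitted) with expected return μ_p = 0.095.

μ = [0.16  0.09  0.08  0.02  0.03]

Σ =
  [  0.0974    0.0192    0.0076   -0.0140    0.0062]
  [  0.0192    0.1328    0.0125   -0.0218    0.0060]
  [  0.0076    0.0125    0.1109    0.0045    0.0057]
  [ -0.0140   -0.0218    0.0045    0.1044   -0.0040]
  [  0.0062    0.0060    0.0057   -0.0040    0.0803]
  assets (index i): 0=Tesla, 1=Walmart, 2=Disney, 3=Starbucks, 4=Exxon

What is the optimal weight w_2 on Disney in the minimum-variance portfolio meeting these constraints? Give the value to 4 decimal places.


0.1547

x=Σ⁻¹μ = [1.5650  0.4719  0.5308  0.4849  0.2040]
y=Σ⁻¹𝟙 = [9.4342  7.0917  6.4812  12.4803  11.3566]
a=μᵀx=0.351147  b=𝟙ᵀx=3.256528  c=𝟙ᵀy=46.843976  D=ac−b²=5.844131
λ₁=(c·0.095−b)/D = (46.843976·0.095−3.256528)/5.844131 = 0.204248
λ₂=(a−b·0.095)/D = (0.351147−3.256528·0.095)/5.844131 = 0.007148
w* = 0.204248·x + 0.007148·y:
  w_0 = 0.204248·1.5650 + 0.007148·9.4342 = 0.3871  (Tesla)
  w_1 = 0.204248·0.4719 + 0.007148·7.0917 = 0.1471  (Walmart)
  w_2 = 0.204248·0.5308 + 0.007148·6.4812 = 0.1547  (Disney)
  w_3 = 0.204248·0.4849 + 0.007148·12.4803 = 0.1883  (Starbucks)
  w_4 = 0.204248·0.2040 + 0.007148·11.3566 = 0.1228  (Exxon)
Σw_i=1.0000  μᵀw=0.0950
σ²=wᵀΣw=λ₁·μ_p+λ₂ = 0.204248·0.095 + 0.007148 = 0.026552 ≈ 0.0266


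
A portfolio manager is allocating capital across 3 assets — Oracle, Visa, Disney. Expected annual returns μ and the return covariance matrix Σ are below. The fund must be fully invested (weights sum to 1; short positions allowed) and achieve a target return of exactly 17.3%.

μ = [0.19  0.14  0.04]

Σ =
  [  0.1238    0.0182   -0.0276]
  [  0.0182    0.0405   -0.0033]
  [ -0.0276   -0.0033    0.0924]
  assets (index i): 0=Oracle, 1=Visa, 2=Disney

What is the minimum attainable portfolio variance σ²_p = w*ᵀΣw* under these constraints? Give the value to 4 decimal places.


u=Σ⁻¹μ = [1.3090  2.9442  0.9291]
v=Σ⁻¹𝟙 = [7.9210  22.2712  13.9839]
a=μᵀu=0.698070  b=𝟙ᵀu=5.182319  c=𝟙ᵀv=44.176155  D=ac−b²=3.981613
λ₁=(c·0.173−b)/D = (44.176155·0.173−5.182319)/3.981613 = 0.617879
λ₂=(a−b·0.173)/D = (0.698070−5.182319·0.173)/3.981613 = -0.049847
w* = 0.617879·u + -0.049847·v:
  w_0 = 0.617879·1.3090 + -0.049847·7.9210 = 0.4140  (Oracle)
  w_1 = 0.617879·2.9442 + -0.049847·22.2712 = 0.7090  (Visa)
  w_2 = 0.617879·0.9291 + -0.049847·13.9839 = -0.1230  (Disney)
Σw_i=1.0000  μᵀw=0.1730
σ²=wᵀΣw=λ₁·μ_p+λ₂ = 0.617879·0.173 + -0.049847 = 0.057046 ≈ 0.0570

0.0570


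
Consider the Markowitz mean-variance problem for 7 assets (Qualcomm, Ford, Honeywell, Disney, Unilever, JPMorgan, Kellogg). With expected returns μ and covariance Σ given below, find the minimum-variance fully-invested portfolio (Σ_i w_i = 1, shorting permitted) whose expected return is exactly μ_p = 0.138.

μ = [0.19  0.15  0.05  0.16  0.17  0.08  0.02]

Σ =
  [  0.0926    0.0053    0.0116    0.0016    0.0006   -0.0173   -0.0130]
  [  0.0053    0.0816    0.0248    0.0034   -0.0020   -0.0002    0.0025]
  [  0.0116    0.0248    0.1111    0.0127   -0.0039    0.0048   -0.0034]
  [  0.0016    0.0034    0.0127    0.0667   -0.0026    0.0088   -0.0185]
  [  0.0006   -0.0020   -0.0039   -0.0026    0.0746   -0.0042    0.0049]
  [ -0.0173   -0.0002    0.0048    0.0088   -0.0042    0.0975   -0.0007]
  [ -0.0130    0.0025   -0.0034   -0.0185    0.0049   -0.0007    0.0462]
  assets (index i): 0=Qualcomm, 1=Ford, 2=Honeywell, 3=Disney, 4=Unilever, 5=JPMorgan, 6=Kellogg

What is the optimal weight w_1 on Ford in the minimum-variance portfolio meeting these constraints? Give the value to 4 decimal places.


u=Σ⁻¹μ = [2.4192  1.6911  -0.4095  2.7954  2.3210  1.1346  1.8824]
v=Σ⁻¹𝟙 = [16.2852  8.4227  3.9123  21.6780  12.9211  11.8115  33.5487]
a=μᵀu=1.663089  b=𝟙ᵀu=11.834184  c=𝟙ᵀv=108.579664  D=ac−b²=40.529769
λ₁=(c·0.138−b)/D = (108.579664·0.138−11.834184)/40.529769 = 0.077716
λ₂=(a−b·0.138)/D = (1.663089−11.834184·0.138)/40.529769 = 0.000740
w* = 0.077716·u + 0.000740·v:
  w_0 = 0.077716·2.4192 + 0.000740·16.2852 = 0.2001  (Qualcomm)
  w_1 = 0.077716·1.6911 + 0.000740·8.4227 = 0.1377  (Ford)
  w_2 = 0.077716·-0.4095 + 0.000740·3.9123 = -0.0289  (Honeywell)
  w_3 = 0.077716·2.7954 + 0.000740·21.6780 = 0.2333  (Disney)
  w_4 = 0.077716·2.3210 + 0.000740·12.9211 = 0.1899  (Unilever)
  w_5 = 0.077716·1.1346 + 0.000740·11.8115 = 0.0969  (JPMorgan)
  w_6 = 0.077716·1.8824 + 0.000740·33.5487 = 0.1711  (Kellogg)
Σw_i=1.0000  μᵀw=0.1380
σ²=wᵀΣw=λ₁·μ_p+λ₂ = 0.077716·0.138 + 0.000740 = 0.011464 ≈ 0.0115

0.1377


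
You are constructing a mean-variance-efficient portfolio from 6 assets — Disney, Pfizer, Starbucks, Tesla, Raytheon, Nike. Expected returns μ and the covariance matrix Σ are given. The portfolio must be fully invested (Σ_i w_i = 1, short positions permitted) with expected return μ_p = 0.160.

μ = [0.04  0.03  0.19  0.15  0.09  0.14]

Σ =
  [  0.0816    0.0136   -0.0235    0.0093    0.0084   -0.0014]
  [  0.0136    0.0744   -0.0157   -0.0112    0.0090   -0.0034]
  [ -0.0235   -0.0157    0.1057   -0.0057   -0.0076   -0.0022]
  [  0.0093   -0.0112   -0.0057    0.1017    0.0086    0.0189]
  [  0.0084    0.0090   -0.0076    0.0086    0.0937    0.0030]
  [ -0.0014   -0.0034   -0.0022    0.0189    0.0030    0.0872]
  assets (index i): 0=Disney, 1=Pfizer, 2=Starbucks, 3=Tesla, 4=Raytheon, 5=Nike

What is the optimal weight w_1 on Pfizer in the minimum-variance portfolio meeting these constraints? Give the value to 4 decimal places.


p=Σ⁻¹μ = [0.7837  0.8976  2.2635  1.2991  0.8236  1.4003]
q=Σ⁻¹𝟙 = [12.6190  15.2477  15.8054  8.5931  8.2331  10.5180]
a=μᵀp=0.953365  b=𝟙ᵀp=7.467669  c=𝟙ᵀq=71.016235  D=ac−b²=11.938285
λ₁=(c·0.160−b)/D = (71.016235·0.160−7.467669)/11.938285 = 0.326255
λ₂=(a−b·0.160)/D = (0.953365−7.467669·0.160)/11.938285 = -0.020226
w* = 0.326255·p + -0.020226·q:
  w_0 = 0.326255·0.7837 + -0.020226·12.6190 = 0.0004  (Disney)
  w_1 = 0.326255·0.8976 + -0.020226·15.2477 = -0.0156  (Pfizer)
  w_2 = 0.326255·2.2635 + -0.020226·15.8054 = 0.4188  (Starbucks)
  w_3 = 0.326255·1.2991 + -0.020226·8.5931 = 0.2500  (Tesla)
  w_4 = 0.326255·0.8236 + -0.020226·8.2331 = 0.1022  (Raytheon)
  w_5 = 0.326255·1.4003 + -0.020226·10.5180 = 0.2441  (Nike)
Σw_i=1.0000  μᵀw=0.1600
σ²=wᵀΣw=λ₁·μ_p+λ₂ = 0.326255·0.160 + -0.020226 = 0.031975 ≈ 0.0320

-0.0156


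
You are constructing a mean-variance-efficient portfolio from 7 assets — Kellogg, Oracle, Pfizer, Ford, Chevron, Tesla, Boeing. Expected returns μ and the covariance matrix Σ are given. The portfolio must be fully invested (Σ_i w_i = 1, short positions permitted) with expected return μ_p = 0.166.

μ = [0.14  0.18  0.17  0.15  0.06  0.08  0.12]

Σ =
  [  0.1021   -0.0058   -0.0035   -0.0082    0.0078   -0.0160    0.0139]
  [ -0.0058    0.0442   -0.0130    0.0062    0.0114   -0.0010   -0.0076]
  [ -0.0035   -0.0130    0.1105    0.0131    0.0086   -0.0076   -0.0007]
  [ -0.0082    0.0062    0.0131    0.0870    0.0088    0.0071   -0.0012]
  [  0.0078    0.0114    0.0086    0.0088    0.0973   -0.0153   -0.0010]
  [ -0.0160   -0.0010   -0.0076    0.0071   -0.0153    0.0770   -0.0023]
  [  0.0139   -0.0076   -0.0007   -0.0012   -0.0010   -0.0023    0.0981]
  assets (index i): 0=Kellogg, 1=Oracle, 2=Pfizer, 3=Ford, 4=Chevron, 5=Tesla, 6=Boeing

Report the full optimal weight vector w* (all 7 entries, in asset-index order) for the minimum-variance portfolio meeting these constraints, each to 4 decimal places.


u=Σ⁻¹μ = [1.9020  5.1376  2.2052  1.1085  -0.1626  1.6264  1.4175]
v=Σ⁻¹𝟙 = [13.1638  27.5917  12.6863  6.7673  7.2779  18.4879  11.1470]
a=μᵀu=2.022654  b=𝟙ᵀu=13.234535  c=𝟙ᵀv=97.121789  D=ac−b²=21.290852
λ₁=(c·0.166−b)/D = (97.121789·0.166−13.234535)/21.290852 = 0.135630
λ₂=(a−b·0.166)/D = (2.022654−13.234535·0.166)/21.290852 = -0.008186
w* = 0.135630·u + -0.008186·v:
  w_0 = 0.135630·1.9020 + -0.008186·13.1638 = 0.1502  (Kellogg)
  w_1 = 0.135630·5.1376 + -0.008186·27.5917 = 0.4710  (Oracle)
  w_2 = 0.135630·2.2052 + -0.008186·12.6863 = 0.1952  (Pfizer)
  w_3 = 0.135630·1.1085 + -0.008186·6.7673 = 0.0950  (Ford)
  w_4 = 0.135630·-0.1626 + -0.008186·7.2779 = -0.0816  (Chevron)
  w_5 = 0.135630·1.6264 + -0.008186·18.4879 = 0.0693  (Tesla)
  w_6 = 0.135630·1.4175 + -0.008186·11.1470 = 0.1010  (Boeing)
Σw_i=1.0000  μᵀw=0.1660
σ²=wᵀΣw=λ₁·μ_p+λ₂ = 0.135630·0.166 + -0.008186 = 0.014329 ≈ 0.0143

0.1502  0.4710  0.1952  0.0950  -0.0816  0.0693  0.1010


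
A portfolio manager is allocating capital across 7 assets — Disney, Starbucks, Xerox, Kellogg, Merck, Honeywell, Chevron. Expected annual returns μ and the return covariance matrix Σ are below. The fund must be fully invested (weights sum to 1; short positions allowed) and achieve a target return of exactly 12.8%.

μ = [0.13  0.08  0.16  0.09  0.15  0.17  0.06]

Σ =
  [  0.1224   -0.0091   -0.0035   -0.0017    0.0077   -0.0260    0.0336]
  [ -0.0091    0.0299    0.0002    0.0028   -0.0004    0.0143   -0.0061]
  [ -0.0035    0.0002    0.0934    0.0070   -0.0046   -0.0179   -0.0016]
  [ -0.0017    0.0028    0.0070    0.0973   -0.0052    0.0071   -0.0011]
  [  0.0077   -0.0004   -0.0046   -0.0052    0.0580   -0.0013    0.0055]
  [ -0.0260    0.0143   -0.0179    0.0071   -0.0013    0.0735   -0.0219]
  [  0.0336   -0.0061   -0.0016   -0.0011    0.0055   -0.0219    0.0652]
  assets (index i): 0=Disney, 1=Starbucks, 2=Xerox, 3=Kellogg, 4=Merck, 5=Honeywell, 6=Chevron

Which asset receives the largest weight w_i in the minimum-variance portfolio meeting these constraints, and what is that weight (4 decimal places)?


u=Σ⁻¹μ = [1.4813  1.6789  2.5446  0.6174  2.6093  3.5183  1.3485]
v=Σ⁻¹𝟙 = [8.7960  29.9099  15.3423  8.1317  16.8337  19.9234  19.3885]
a=μᵀu=1.859989  b=𝟙ᵀu=13.798247  c=𝟙ᵀv=118.325605  D=ac−b²=29.692694
λ₁=(c·0.128−b)/D = (118.325605·0.128−13.798247)/29.692694 = 0.045379
λ₂=(a−b·0.128)/D = (1.859989−13.798247·0.128)/29.692694 = 0.003159
w* = 0.045379·u + 0.003159·v:
  w_0 = 0.045379·1.4813 + 0.003159·8.7960 = 0.0950  (Disney)
  w_1 = 0.045379·1.6789 + 0.003159·29.9099 = 0.1707  (Starbucks)
  w_2 = 0.045379·2.5446 + 0.003159·15.3423 = 0.1639  (Xerox)
  w_3 = 0.045379·0.6174 + 0.003159·8.1317 = 0.0537  (Kellogg)
  w_4 = 0.045379·2.6093 + 0.003159·16.8337 = 0.1716  (Merck)
  w_5 = 0.045379·3.5183 + 0.003159·19.9234 = 0.2226  (Honeywell)
  w_6 = 0.045379·1.3485 + 0.003159·19.3885 = 0.1224  (Chevron)
Σw_i=1.0000  μᵀw=0.1280
σ²=wᵀΣw=λ₁·μ_p+λ₂ = 0.045379·0.128 + 0.003159 = 0.008968 ≈ 0.0090

Honeywell (0.2226)


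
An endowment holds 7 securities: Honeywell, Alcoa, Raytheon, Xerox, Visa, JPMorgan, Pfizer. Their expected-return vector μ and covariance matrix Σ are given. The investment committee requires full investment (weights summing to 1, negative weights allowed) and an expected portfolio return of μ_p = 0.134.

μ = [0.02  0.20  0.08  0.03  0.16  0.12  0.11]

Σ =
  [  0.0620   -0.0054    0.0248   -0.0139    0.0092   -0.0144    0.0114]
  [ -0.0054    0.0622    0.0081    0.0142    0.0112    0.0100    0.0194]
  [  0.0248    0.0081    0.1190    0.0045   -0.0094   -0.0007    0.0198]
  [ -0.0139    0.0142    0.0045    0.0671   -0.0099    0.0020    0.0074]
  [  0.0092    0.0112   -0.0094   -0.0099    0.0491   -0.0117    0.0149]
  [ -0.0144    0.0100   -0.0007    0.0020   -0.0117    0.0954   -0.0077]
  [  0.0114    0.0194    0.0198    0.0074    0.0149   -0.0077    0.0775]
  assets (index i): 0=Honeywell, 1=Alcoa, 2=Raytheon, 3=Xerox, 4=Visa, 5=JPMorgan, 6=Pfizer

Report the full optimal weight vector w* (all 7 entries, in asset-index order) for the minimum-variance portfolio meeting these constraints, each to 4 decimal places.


0.0617  0.2131  0.0792  0.0883  0.3613  0.1750  0.0213

g=Σ⁻¹μ = [0.1387  2.1775  0.7208  0.3864  3.2533  1.4590  0.1523]
h=Σ⁻¹𝟙 = [18.6949  4.8519  4.9130  20.1369  23.6198  15.5291  2.7626]
a=μᵀg=1.219896  b=𝟙ᵀg=8.287963  c=𝟙ᵀh=90.508209  D=ac−b²=41.720235
λ₁=(c·0.134−b)/D = (90.508209·0.134−8.287963)/41.720235 = 0.092045
λ₂=(a−b·0.134)/D = (1.219896−8.287963·0.134)/41.720235 = 0.002620
w* = 0.092045·g + 0.002620·h:
  w_0 = 0.092045·0.1387 + 0.002620·18.6949 = 0.0617  (Honeywell)
  w_1 = 0.092045·2.1775 + 0.002620·4.8519 = 0.2131  (Alcoa)
  w_2 = 0.092045·0.7208 + 0.002620·4.9130 = 0.0792  (Raytheon)
  w_3 = 0.092045·0.3864 + 0.002620·20.1369 = 0.0883  (Xerox)
  w_4 = 0.092045·3.2533 + 0.002620·23.6198 = 0.3613  (Visa)
  w_5 = 0.092045·1.4590 + 0.002620·15.5291 = 0.1750  (JPMorgan)
  w_6 = 0.092045·0.1523 + 0.002620·2.7626 = 0.0213  (Pfizer)
Σw_i=1.0000  μᵀw=0.1340
σ²=wᵀΣw=λ₁·μ_p+λ₂ = 0.092045·0.134 + 0.002620 = 0.014954 ≈ 0.0150


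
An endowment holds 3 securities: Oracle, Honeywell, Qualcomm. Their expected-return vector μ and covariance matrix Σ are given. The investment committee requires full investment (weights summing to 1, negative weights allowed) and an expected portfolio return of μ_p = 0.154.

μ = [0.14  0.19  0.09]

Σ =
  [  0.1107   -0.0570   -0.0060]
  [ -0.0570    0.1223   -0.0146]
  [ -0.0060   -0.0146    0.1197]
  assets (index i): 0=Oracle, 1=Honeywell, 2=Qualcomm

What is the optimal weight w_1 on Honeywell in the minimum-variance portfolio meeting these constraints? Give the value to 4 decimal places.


p=Σ⁻¹μ = [2.9100  3.0616  1.2712]
q=Σ⁻¹𝟙 = [19.1866  18.5004  11.5725]
a=μᵀp=1.103499  b=𝟙ᵀp=7.242712  c=𝟙ᵀq=49.259412  D=ac−b²=1.900844
λ₁=(c·0.154−b)/D = (49.259412·0.154−7.242712)/1.900844 = 0.180571
λ₂=(a−b·0.154)/D = (1.103499−7.242712·0.154)/1.900844 = -0.006249
w* = 0.180571·p + -0.006249·q:
  w_0 = 0.180571·2.9100 + -0.006249·19.1866 = 0.4056  (Oracle)
  w_1 = 0.180571·3.0616 + -0.006249·18.5004 = 0.4372  (Honeywell)
  w_2 = 0.180571·1.2712 + -0.006249·11.5725 = 0.1572  (Qualcomm)
Σw_i=1.0000  μᵀw=0.1540
σ²=wᵀΣw=λ₁·μ_p+λ₂ = 0.180571·0.154 + -0.006249 = 0.021559 ≈ 0.0216

0.4372


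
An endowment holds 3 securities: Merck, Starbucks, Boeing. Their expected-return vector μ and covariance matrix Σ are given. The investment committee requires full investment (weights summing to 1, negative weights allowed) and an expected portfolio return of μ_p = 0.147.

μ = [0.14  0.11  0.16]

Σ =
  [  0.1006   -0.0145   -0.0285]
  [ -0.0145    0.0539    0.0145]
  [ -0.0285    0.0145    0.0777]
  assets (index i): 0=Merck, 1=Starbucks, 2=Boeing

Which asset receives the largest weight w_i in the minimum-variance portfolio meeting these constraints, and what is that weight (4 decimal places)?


Boeing (0.5141)

x=Σ⁻¹μ = [2.4075  1.9972  2.5695]
y=Σ⁻¹𝟙 = [17.0924  18.9537  15.6024]
a=μᵀx=0.967866  b=𝟙ᵀx=6.974228  c=𝟙ᵀy=51.648511  D=ac−b²=1.348996
λ₁=(c·0.147−b)/D = (51.648511·0.147−6.974228)/1.348996 = 0.458195
λ₂=(a−b·0.147)/D = (0.967866−6.974228·0.147)/1.348996 = -0.042510
w* = 0.458195·x + -0.042510·y:
  w_0 = 0.458195·2.4075 + -0.042510·17.0924 = 0.3765  (Merck)
  w_1 = 0.458195·1.9972 + -0.042510·18.9537 = 0.1094  (Starbucks)
  w_2 = 0.458195·2.5695 + -0.042510·15.6024 = 0.5141  (Boeing)
Σw_i=1.0000  μᵀw=0.1470
σ²=wᵀΣw=λ₁·μ_p+λ₂ = 0.458195·0.147 + -0.042510 = 0.024845 ≈ 0.0248


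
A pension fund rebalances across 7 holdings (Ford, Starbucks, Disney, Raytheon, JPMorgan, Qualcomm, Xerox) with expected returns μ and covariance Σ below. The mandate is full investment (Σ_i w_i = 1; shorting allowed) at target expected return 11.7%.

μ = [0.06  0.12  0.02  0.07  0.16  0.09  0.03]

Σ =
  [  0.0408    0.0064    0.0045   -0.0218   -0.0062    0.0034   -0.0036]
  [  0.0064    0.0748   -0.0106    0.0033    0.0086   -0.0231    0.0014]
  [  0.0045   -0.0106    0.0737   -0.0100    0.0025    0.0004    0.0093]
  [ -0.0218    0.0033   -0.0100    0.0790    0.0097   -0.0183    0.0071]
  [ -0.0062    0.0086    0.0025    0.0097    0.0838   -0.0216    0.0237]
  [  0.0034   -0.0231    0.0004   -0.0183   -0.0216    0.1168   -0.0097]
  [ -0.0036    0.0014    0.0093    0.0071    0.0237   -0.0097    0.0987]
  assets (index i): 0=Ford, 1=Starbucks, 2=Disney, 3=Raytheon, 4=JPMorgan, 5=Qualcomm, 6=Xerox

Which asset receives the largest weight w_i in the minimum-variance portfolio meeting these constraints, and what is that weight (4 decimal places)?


x=Σ⁻¹μ = [2.1893  1.6947  0.5399  1.6256  2.1735  1.6831  -0.1645]
y=Σ⁻¹𝟙 = [35.0373  15.3073  15.7606  25.6097  12.0998  17.3185  6.6619]
a=μᵀx=0.953607  b=𝟙ᵀx=9.741494  c=𝟙ᵀy=127.794998  D=ac−b²=26.969529
λ₁=(c·0.117−b)/D = (127.794998·0.117−9.741494)/26.969529 = 0.193200
λ₂=(a−b·0.117)/D = (0.953607−9.741494·0.117)/26.969529 = -0.006902
w* = 0.193200·x + -0.006902·y:
  w_0 = 0.193200·2.1893 + -0.006902·35.0373 = 0.1811  (Ford)
  w_1 = 0.193200·1.6947 + -0.006902·15.3073 = 0.2218  (Starbucks)
  w_2 = 0.193200·0.5399 + -0.006902·15.7606 = -0.0045  (Disney)
  w_3 = 0.193200·1.6256 + -0.006902·25.6097 = 0.1373  (Raytheon)
  w_4 = 0.193200·2.1735 + -0.006902·12.0998 = 0.3364  (JPMorgan)
  w_5 = 0.193200·1.6831 + -0.006902·17.3185 = 0.2056  (Qualcomm)
  w_6 = 0.193200·-0.1645 + -0.006902·6.6619 = -0.0778  (Xerox)
Σw_i=1.0000  μᵀw=0.1170
σ²=wᵀΣw=λ₁·μ_p+λ₂ = 0.193200·0.117 + -0.006902 = 0.015702 ≈ 0.0157

JPMorgan (0.3364)


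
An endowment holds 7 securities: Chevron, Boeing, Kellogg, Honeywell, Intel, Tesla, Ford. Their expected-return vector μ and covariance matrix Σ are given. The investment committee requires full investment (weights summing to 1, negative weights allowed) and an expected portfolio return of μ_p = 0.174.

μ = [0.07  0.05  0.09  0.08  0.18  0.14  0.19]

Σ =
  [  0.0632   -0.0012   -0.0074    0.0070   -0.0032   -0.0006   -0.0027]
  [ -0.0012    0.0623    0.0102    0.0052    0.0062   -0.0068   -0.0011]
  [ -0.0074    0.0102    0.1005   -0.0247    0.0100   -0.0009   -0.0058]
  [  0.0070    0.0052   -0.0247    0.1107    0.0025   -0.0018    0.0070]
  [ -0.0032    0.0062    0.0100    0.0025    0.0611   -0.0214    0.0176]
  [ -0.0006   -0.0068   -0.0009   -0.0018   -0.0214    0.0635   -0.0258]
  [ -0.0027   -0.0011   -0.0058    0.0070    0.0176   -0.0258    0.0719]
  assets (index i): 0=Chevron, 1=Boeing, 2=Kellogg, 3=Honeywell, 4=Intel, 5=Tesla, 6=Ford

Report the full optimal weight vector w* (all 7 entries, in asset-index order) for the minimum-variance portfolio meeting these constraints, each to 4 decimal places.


0.0138  -0.0604  0.0123  -0.0143  0.3288  0.3971  0.3228

p=Σ⁻¹μ = [1.5551  0.8942  0.9745  0.5700  3.4438  5.0053  3.6908]
q=Σ⁻¹𝟙 = [18.7700  16.0135  11.4853  8.3618  18.7754  33.4610  22.3814]
a=μᵀp=2.308763  b=𝟙ᵀp=16.133771  c=𝟙ᵀq=129.248330  D=ac−b²=38.105201
λ₁=(c·0.174−b)/D = (129.248330·0.174−16.133771)/38.105201 = 0.166787
λ₂=(a−b·0.174)/D = (2.308763−16.133771·0.174)/38.105201 = -0.013083
w* = 0.166787·p + -0.013083·q:
  w_0 = 0.166787·1.5551 + -0.013083·18.7700 = 0.0138  (Chevron)
  w_1 = 0.166787·0.8942 + -0.013083·16.0135 = -0.0604  (Boeing)
  w_2 = 0.166787·0.9745 + -0.013083·11.4853 = 0.0123  (Kellogg)
  w_3 = 0.166787·0.5700 + -0.013083·8.3618 = -0.0143  (Honeywell)
  w_4 = 0.166787·3.4438 + -0.013083·18.7754 = 0.3288  (Intel)
  w_5 = 0.166787·5.0053 + -0.013083·33.4610 = 0.3971  (Tesla)
  w_6 = 0.166787·3.6908 + -0.013083·22.3814 = 0.3228  (Ford)
Σw_i=1.0000  μᵀw=0.1740
σ²=wᵀΣw=λ₁·μ_p+λ₂ = 0.166787·0.174 + -0.013083 = 0.015938 ≈ 0.0159


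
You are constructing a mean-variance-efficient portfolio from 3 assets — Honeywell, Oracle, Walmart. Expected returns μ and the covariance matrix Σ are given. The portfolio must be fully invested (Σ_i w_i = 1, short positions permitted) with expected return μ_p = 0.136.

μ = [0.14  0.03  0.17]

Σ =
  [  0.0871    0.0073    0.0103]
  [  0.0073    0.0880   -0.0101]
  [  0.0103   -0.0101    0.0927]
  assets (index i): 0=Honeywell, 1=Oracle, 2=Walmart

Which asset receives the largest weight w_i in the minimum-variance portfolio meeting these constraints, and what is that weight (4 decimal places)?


Walmart (0.4658)

x=Σ⁻¹μ = [1.3673  0.4259  1.7284]
y=Σ⁻¹𝟙 = [9.1780  11.8718  11.0612]
a=μᵀx=0.498013  b=𝟙ᵀx=3.521478  c=𝟙ᵀy=32.111003  D=ac−b²=3.590902
λ₁=(c·0.136−b)/D = (32.111003·0.136−3.521478)/3.590902 = 0.235489
λ₂=(a−b·0.136)/D = (0.498013−3.521478·0.136)/3.590902 = 0.005317
w* = 0.235489·x + 0.005317·y:
  w_0 = 0.235489·1.3673 + 0.005317·9.1780 = 0.3708  (Honeywell)
  w_1 = 0.235489·0.4259 + 0.005317·11.8718 = 0.1634  (Oracle)
  w_2 = 0.235489·1.7284 + 0.005317·11.0612 = 0.4658  (Walmart)
Σw_i=1.0000  μᵀw=0.1360
σ²=wᵀΣw=λ₁·μ_p+λ₂ = 0.235489·0.136 + 0.005317 = 0.037343 ≈ 0.0373


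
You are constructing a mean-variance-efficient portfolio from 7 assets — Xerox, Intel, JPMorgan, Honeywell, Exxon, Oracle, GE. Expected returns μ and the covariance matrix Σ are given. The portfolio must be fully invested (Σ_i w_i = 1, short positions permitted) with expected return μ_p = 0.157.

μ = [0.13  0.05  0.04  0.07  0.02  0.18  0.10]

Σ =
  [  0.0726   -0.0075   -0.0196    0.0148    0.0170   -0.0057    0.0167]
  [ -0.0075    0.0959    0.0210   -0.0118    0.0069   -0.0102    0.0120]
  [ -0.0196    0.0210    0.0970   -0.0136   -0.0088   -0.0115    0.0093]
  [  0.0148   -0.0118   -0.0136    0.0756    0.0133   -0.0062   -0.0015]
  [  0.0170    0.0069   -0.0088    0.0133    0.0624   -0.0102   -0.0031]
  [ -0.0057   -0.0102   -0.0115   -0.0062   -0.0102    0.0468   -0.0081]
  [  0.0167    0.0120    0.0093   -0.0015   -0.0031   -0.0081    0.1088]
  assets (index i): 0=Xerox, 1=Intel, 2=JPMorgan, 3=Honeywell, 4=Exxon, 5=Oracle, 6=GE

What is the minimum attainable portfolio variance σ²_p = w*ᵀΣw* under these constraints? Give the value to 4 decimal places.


p=Σ⁻¹μ = [2.1204  0.9500  1.3740  1.2604  0.4259  5.0433  0.7764]
q=Σ⁻¹𝟙 = [13.8211  11.2746  18.0267  15.7873  16.6213  36.9898  7.7304]
a=μᵀp=1.460282  b=𝟙ᵀp=11.950288  c=𝟙ᵀq=120.251271  D=ac−b²=32.791431
λ₁=(c·0.157−b)/D = (120.251271·0.157−11.950288)/32.791431 = 0.211310
λ₂=(a−b·0.157)/D = (1.460282−11.950288·0.157)/32.791431 = -0.012684
w* = 0.211310·p + -0.012684·q:
  w_0 = 0.211310·2.1204 + -0.012684·13.8211 = 0.2728  (Xerox)
  w_1 = 0.211310·0.9500 + -0.012684·11.2746 = 0.0577  (Intel)
  w_2 = 0.211310·1.3740 + -0.012684·18.0267 = 0.0617  (JPMorgan)
  w_3 = 0.211310·1.2604 + -0.012684·15.7873 = 0.0661  (Honeywell)
  w_4 = 0.211310·0.4259 + -0.012684·16.6213 = -0.1208  (Exxon)
  w_5 = 0.211310·5.0433 + -0.012684·36.9898 = 0.5965  (Oracle)
  w_6 = 0.211310·0.7764 + -0.012684·7.7304 = 0.0660  (GE)
Σw_i=1.0000  μᵀw=0.1570
σ²=wᵀΣw=λ₁·μ_p+λ₂ = 0.211310·0.157 + -0.012684 = 0.020492 ≈ 0.0205

0.0205


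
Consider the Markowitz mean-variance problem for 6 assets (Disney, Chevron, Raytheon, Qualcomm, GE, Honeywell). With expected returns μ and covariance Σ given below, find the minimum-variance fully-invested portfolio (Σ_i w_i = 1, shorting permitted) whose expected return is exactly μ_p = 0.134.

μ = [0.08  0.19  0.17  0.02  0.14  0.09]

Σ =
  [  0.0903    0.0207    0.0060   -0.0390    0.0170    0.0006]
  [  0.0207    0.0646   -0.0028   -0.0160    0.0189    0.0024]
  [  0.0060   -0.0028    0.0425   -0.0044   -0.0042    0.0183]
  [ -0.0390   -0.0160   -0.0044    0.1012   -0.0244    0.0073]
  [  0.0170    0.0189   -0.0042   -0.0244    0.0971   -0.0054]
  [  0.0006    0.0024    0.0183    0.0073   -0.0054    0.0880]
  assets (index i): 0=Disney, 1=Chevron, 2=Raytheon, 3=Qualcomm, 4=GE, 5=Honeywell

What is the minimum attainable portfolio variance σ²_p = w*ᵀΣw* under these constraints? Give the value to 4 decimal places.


p=Σ⁻¹μ = [0.1996  2.9922  4.4336  1.2622  1.3331  -0.0051]
q=Σ⁻¹𝟙 = [12.9608  13.8128  23.7670  20.5840  11.8181  4.9738]
a=μᵀp=1.549604  b=𝟙ᵀp=10.215525  c=𝟙ᵀq=87.916386  D=ac−b²=31.878674
λ₁=(c·0.134−b)/D = (87.916386·0.134−10.215525)/31.878674 = 0.049101
λ₂=(a−b·0.134)/D = (1.549604−10.215525·0.134)/31.878674 = 0.005669
w* = 0.049101·p + 0.005669·q:
  w_0 = 0.049101·0.1996 + 0.005669·12.9608 = 0.0833  (Disney)
  w_1 = 0.049101·2.9922 + 0.005669·13.8128 = 0.2252  (Chevron)
  w_2 = 0.049101·4.4336 + 0.005669·23.7670 = 0.3524  (Raytheon)
  w_3 = 0.049101·1.2622 + 0.005669·20.5840 = 0.1787  (Qualcomm)
  w_4 = 0.049101·1.3331 + 0.005669·11.8181 = 0.1325  (GE)
  w_5 = 0.049101·-0.0051 + 0.005669·4.9738 = 0.0279  (Honeywell)
Σw_i=1.0000  μᵀw=0.1340
σ²=wᵀΣw=λ₁·μ_p+λ₂ = 0.049101·0.134 + 0.005669 = 0.012249 ≈ 0.0122

0.0122


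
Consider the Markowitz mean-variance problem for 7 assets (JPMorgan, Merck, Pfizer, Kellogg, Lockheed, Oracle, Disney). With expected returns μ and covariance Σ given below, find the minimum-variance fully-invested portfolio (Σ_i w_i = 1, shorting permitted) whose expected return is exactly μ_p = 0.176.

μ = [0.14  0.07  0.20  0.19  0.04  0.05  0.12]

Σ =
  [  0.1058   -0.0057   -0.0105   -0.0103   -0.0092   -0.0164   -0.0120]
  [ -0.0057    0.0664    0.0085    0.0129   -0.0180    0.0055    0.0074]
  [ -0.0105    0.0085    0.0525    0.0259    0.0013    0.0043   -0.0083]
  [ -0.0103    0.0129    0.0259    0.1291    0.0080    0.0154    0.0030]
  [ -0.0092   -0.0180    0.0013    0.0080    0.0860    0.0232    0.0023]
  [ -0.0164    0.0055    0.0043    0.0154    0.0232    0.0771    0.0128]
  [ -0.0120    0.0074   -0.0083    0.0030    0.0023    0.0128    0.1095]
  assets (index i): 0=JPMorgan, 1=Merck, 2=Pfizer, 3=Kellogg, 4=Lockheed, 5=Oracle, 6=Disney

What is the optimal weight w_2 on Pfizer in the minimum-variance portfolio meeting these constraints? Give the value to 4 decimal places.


0.5246

u=Σ⁻¹μ = [2.0808  0.5490  4.0090  0.6759  0.5656  0.2694  1.5288]
v=Σ⁻¹𝟙 = [15.9603  15.5648  19.5703  1.4919  13.7123  8.0723  10.0405]
a=μᵀu=1.479515  b=𝟙ᵀu=9.678468  c=𝟙ᵀv=84.412384  D=ac−b²=31.216647
λ₁=(c·0.176−b)/D = (84.412384·0.176−9.678468)/31.216647 = 0.165877
λ₂=(a−b·0.176)/D = (1.479515−9.678468·0.176)/31.216647 = -0.007172
w* = 0.165877·u + -0.007172·v:
  w_0 = 0.165877·2.0808 + -0.007172·15.9603 = 0.2307  (JPMorgan)
  w_1 = 0.165877·0.5490 + -0.007172·15.5648 = -0.0206  (Merck)
  w_2 = 0.165877·4.0090 + -0.007172·19.5703 = 0.5246  (Pfizer)
  w_3 = 0.165877·0.6759 + -0.007172·1.4919 = 0.1014  (Kellogg)
  w_4 = 0.165877·0.5656 + -0.007172·13.7123 = -0.0045  (Lockheed)
  w_5 = 0.165877·0.2694 + -0.007172·8.0723 = -0.0132  (Oracle)
  w_6 = 0.165877·1.5288 + -0.007172·10.0405 = 0.1816  (Disney)
Σw_i=1.0000  μᵀw=0.1760
σ²=wᵀΣw=λ₁·μ_p+λ₂ = 0.165877·0.176 + -0.007172 = 0.022022 ≈ 0.0220


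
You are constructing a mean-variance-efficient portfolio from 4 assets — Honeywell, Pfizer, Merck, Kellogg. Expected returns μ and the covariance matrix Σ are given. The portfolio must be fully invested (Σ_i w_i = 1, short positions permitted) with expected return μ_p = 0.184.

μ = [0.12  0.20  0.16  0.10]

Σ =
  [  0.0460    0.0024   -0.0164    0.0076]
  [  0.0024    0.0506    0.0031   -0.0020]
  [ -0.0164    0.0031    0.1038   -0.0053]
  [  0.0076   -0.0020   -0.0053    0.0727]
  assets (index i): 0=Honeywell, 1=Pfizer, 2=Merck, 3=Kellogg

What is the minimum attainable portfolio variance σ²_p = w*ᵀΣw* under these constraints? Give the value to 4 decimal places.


0.0298

g=Σ⁻¹μ = [2.8918  3.7478  1.9537  1.3187]
h=Σ⁻¹𝟙 = [23.4641  18.3315  13.4466  12.7868]
a=μᵀg=1.541057  b=𝟙ᵀg=9.912131  c=𝟙ᵀh=68.029019  D=ac−b²=6.586254
λ₁=(c·0.184−b)/D = (68.029019·0.184−9.912131)/6.586254 = 0.395552
λ₂=(a−b·0.184)/D = (1.541057−9.912131·0.184)/6.586254 = -0.042934
w* = 0.395552·g + -0.042934·h:
  w_0 = 0.395552·2.8918 + -0.042934·23.4641 = 0.1365  (Honeywell)
  w_1 = 0.395552·3.7478 + -0.042934·18.3315 = 0.6954  (Pfizer)
  w_2 = 0.395552·1.9537 + -0.042934·13.4466 = 0.1955  (Merck)
  w_3 = 0.395552·1.3187 + -0.042934·12.7868 = -0.0274  (Kellogg)
Σw_i=1.0000  μᵀw=0.1840
σ²=wᵀΣw=λ₁·μ_p+λ₂ = 0.395552·0.184 + -0.042934 = 0.029848 ≈ 0.0298


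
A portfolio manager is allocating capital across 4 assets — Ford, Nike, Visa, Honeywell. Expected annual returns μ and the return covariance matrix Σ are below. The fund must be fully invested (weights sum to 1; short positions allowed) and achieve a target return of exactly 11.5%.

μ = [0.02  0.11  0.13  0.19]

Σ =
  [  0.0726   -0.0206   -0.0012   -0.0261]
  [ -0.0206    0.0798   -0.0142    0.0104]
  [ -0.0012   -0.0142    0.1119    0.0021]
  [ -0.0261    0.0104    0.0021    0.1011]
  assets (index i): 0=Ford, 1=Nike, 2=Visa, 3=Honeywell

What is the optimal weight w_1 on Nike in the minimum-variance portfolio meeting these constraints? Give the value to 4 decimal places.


0.2628

p=Σ⁻¹μ = [1.5375  1.7480  1.3613  2.0682]
q=Σ⁻¹𝟙 = [24.3909  19.0234  11.3495  13.9953]
a=μᵀp=0.792946  b=𝟙ᵀp=6.714932  c=𝟙ᵀq=68.759059  D=ac−b²=9.431885
λ₁=(c·0.115−b)/D = (68.759059·0.115−6.714932)/9.431885 = 0.126418
λ₂=(a−b·0.115)/D = (0.792946−6.714932·0.115)/9.431885 = 0.002198
w* = 0.126418·p + 0.002198·q:
  w_0 = 0.126418·1.5375 + 0.002198·24.3909 = 0.2480  (Ford)
  w_1 = 0.126418·1.7480 + 0.002198·19.0234 = 0.2628  (Nike)
  w_2 = 0.126418·1.3613 + 0.002198·11.3495 = 0.1970  (Visa)
  w_3 = 0.126418·2.0682 + 0.002198·13.9953 = 0.2922  (Honeywell)
Σw_i=1.0000  μᵀw=0.1150
σ²=wᵀΣw=λ₁·μ_p+λ₂ = 0.126418·0.115 + 0.002198 = 0.016736 ≈ 0.0167


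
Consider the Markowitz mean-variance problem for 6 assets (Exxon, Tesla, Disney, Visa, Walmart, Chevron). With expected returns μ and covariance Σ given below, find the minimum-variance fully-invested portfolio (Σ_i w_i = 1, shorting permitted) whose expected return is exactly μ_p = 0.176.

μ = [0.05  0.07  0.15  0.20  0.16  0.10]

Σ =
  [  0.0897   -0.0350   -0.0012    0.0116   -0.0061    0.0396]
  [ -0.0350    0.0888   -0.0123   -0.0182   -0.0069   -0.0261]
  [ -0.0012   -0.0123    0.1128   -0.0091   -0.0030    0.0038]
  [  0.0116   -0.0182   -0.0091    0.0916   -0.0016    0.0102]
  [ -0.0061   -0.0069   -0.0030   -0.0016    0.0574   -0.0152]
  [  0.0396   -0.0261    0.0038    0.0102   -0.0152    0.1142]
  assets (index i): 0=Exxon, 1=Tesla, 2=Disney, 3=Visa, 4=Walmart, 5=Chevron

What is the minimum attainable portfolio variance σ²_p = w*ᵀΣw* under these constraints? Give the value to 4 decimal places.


0.0241

x=Σ⁻¹μ = [0.9275  2.6589  1.9010  2.6975  3.7391  1.3552]
y=Σ⁻¹𝟙 = [17.4591  28.4031  13.6963  14.9566  26.7262  10.9595]
a=μᵀx=1.790914  b=𝟙ᵀx=13.279092  c=𝟙ᵀy=112.200918  D=ac−b²=24.607862
λ₁=(c·0.176−b)/D = (112.200918·0.176−13.279092)/24.607862 = 0.262854
λ₂=(a−b·0.176)/D = (1.790914−13.279092·0.176)/24.607862 = -0.022196
w* = 0.262854·x + -0.022196·y:
  w_0 = 0.262854·0.9275 + -0.022196·17.4591 = -0.1437  (Exxon)
  w_1 = 0.262854·2.6589 + -0.022196·28.4031 = 0.0684  (Tesla)
  w_2 = 0.262854·1.9010 + -0.022196·13.6963 = 0.1957  (Disney)
  w_3 = 0.262854·2.6975 + -0.022196·14.9566 = 0.3771  (Visa)
  w_4 = 0.262854·3.7391 + -0.022196·26.7262 = 0.3896  (Walmart)
  w_5 = 0.262854·1.3552 + -0.022196·10.9595 = 0.1130  (Chevron)
Σw_i=1.0000  μᵀw=0.1760
σ²=wᵀΣw=λ₁·μ_p+λ₂ = 0.262854·0.176 + -0.022196 = 0.024066 ≈ 0.0241


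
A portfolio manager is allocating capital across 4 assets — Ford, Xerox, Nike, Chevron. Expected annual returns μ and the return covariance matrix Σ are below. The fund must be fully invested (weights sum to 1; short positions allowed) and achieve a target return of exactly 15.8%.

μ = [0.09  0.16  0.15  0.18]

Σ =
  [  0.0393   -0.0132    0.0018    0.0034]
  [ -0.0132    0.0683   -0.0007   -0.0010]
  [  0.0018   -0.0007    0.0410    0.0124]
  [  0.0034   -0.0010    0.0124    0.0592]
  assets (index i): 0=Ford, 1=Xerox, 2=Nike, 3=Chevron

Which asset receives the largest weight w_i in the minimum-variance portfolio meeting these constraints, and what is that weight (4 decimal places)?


Chevron (0.3347)

u=Σ⁻¹μ = [2.9578  2.9777  2.8785  2.3180]
v=Σ⁻¹𝟙 = [30.5791  20.9215  19.9866  11.3027]
a=μᵀu=1.591652  b=𝟙ᵀu=11.132026  c=𝟙ᵀv=82.789841  D=ac−b²=7.850615
λ₁=(c·0.158−b)/D = (82.789841·0.158−11.132026)/7.850615 = 0.248231
λ₂=(a−b·0.158)/D = (1.591652−11.132026·0.158)/7.850615 = -0.021299
w* = 0.248231·u + -0.021299·v:
  w_0 = 0.248231·2.9578 + -0.021299·30.5791 = 0.0829  (Ford)
  w_1 = 0.248231·2.9777 + -0.021299·20.9215 = 0.2936  (Xerox)
  w_2 = 0.248231·2.8785 + -0.021299·19.9866 = 0.2888  (Nike)
  w_3 = 0.248231·2.3180 + -0.021299·11.3027 = 0.3347  (Chevron)
Σw_i=1.0000  μᵀw=0.1580
σ²=wᵀΣw=λ₁·μ_p+λ₂ = 0.248231·0.158 + -0.021299 = 0.017922 ≈ 0.0179


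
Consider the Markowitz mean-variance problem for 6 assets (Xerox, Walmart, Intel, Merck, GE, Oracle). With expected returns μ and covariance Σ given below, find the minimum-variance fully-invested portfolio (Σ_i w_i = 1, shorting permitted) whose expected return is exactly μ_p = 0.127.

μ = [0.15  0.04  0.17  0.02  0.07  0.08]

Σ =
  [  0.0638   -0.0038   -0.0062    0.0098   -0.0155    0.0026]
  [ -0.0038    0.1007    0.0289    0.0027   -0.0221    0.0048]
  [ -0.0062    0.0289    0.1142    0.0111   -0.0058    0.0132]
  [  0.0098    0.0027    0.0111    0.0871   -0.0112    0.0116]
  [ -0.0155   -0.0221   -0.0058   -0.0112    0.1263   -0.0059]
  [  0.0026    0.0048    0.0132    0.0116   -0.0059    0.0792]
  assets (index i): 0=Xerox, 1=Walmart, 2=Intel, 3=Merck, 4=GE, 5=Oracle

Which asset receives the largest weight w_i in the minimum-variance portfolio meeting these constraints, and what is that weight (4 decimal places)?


g=Σ⁻¹μ = [2.7754  0.2477  1.5662  -0.2593  1.0225  0.7571]
h=Σ⁻¹𝟙 = [18.4513  11.3102  5.5671  8.7514  13.6667  10.1435]
a=μᵀg=0.819440  b=𝟙ᵀg=6.109690  c=𝟙ᵀh=67.890267  D=ac−b²=18.303688
λ₁=(c·0.127−b)/D = (67.890267·0.127−6.109690)/18.303688 = 0.137261
λ₂=(a−b·0.127)/D = (0.819440−6.109690·0.127)/18.303688 = 0.002377
w* = 0.137261·g + 0.002377·h:
  w_0 = 0.137261·2.7754 + 0.002377·18.4513 = 0.4248  (Xerox)
  w_1 = 0.137261·0.2477 + 0.002377·11.3102 = 0.0609  (Walmart)
  w_2 = 0.137261·1.5662 + 0.002377·5.5671 = 0.2282  (Intel)
  w_3 = 0.137261·-0.2593 + 0.002377·8.7514 = -0.0148  (Merck)
  w_4 = 0.137261·1.0225 + 0.002377·13.6667 = 0.1728  (GE)
  w_5 = 0.137261·0.7571 + 0.002377·10.1435 = 0.1280  (Oracle)
Σw_i=1.0000  μᵀw=0.1270
σ²=wᵀΣw=λ₁·μ_p+λ₂ = 0.137261·0.127 + 0.002377 = 0.019809 ≈ 0.0198

Xerox (0.4248)


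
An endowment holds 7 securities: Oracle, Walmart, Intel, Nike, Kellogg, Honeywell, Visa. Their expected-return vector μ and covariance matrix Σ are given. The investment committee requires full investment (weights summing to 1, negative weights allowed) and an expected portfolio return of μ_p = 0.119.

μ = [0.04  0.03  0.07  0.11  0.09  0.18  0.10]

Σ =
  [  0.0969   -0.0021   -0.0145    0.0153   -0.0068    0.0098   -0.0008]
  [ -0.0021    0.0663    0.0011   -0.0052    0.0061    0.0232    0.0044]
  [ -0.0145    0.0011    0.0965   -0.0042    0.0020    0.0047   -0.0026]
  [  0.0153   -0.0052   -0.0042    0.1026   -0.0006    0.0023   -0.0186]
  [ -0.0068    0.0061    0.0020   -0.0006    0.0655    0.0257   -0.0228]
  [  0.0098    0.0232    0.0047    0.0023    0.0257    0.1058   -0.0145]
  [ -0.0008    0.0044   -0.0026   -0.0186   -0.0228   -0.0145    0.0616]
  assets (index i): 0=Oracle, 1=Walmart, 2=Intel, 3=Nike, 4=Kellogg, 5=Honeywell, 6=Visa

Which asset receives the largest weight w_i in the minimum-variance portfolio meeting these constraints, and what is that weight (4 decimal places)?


g=Σ⁻¹μ = [0.2611  -0.4078  0.8064  1.6137  1.9117  1.6809  3.2804]
h=Σ⁻¹𝟙 = [11.7995  10.9722  12.7999  14.6502  24.5132  3.2792  30.4121]
a=μᵀg=1.034816  b=𝟙ᵀg=9.146323  c=𝟙ᵀh=108.426412  D=ac−b²=28.546221
λ₁=(c·0.119−b)/D = (108.426412·0.119−9.146323)/28.546221 = 0.131591
λ₂=(a−b·0.119)/D = (1.034816−9.146323·0.119)/28.546221 = -0.001878
w* = 0.131591·g + -0.001878·h:
  w_0 = 0.131591·0.2611 + -0.001878·11.7995 = 0.0122  (Oracle)
  w_1 = 0.131591·-0.4078 + -0.001878·10.9722 = -0.0743  (Walmart)
  w_2 = 0.131591·0.8064 + -0.001878·12.7999 = 0.0821  (Intel)
  w_3 = 0.131591·1.6137 + -0.001878·14.6502 = 0.1848  (Nike)
  w_4 = 0.131591·1.9117 + -0.001878·24.5132 = 0.2055  (Kellogg)
  w_5 = 0.131591·1.6809 + -0.001878·3.2792 = 0.2150  (Honeywell)
  w_6 = 0.131591·3.2804 + -0.001878·30.4121 = 0.3746  (Visa)
Σw_i=1.0000  μᵀw=0.1190
σ²=wᵀΣw=λ₁·μ_p+λ₂ = 0.131591·0.119 + -0.001878 = 0.013782 ≈ 0.0138

Visa (0.3746)
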